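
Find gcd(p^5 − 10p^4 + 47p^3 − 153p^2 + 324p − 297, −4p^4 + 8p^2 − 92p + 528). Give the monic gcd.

Apply the Euclidean algorithm:
  p^5 − 10p^4 + 47p^3 − 153p^2 + 324p − 297 = (−(1/4)p + 5/2)(−4p^4 + 8p^2 − 92p + 528) + (49p^3 − 196p^2 + 686p − 1617)
  −4p^4 + 8p^2 − 92p + 528 = (−(4/49)p − 16/49)(49p^3 − 196p^2 + 686p − 1617) + (0)
Last nonzero remainder: 49p^3 − 196p^2 + 686p − 1617. Dividing through by 49 gives the monic gcd p^3 − 4p^2 + 14p − 33.

p^3 − 4p^2 + 14p − 33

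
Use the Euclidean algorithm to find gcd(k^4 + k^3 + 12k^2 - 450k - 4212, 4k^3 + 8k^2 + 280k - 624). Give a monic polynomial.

Repeated division with remainder:
  k^4 + k^3 + 12k^2 - 450k - 4212 = ((1/4)k - 1/4)(4k^3 + 8k^2 + 280k - 624) + (-56k^2 - 224k - 4368)
  4k^3 + 8k^2 + 280k - 624 = (-(1/14)k + 1/7)(-56k^2 - 224k - 4368) + (0)
Last nonzero remainder: -56k^2 - 224k - 4368. Dividing through by -56 gives the monic gcd k^2 + 4k + 78.

k^2 + 4k + 78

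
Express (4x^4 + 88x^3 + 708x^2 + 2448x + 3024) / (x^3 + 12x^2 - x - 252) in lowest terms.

(4x^3 + 60x^2 + 288x + 432)/(x^2 + 5x - 36)

Repeated division with remainder:
  4x^4 + 88x^3 + 708x^2 + 2448x + 3024 = (4x + 40)(x^3 + 12x^2 - x - 252) + (232x^2 + 3496x + 13104)
  x^3 + 12x^2 - x - 252 = ((1/232)x - 89/6728)(232x^2 + 3496x + 13104) + (-(9450/841)x - 66150/841)
  232x^2 + 3496x + 13104 = (-(97556/4725)x - 87464/525)(-(9450/841)x - 66150/841) + (0)
Last nonzero remainder: -(9450/841)x - 66150/841. Dividing through by -9450/841 gives the monic gcd x + 7.
Cancel x + 7 from numerator and denominator to get the reduced form.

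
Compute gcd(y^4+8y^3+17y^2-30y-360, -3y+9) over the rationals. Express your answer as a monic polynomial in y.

y-3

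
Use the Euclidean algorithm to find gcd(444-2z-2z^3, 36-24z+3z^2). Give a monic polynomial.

-6+z

Euclidean algorithm in ℚ[z]:
  -2z^3-2z+444 = (-(2/3)z-16/3)(3z^2-24z+36) + (-106z+636)
  3z^2-24z+36 = (-(3/106)z+3/53)(-106z+636) + (0)
Last nonzero remainder: -106z+636. Dividing through by -106 gives the monic gcd z-6.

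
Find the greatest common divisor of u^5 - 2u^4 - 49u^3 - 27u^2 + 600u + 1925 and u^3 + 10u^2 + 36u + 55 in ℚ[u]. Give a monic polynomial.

u^3 + 10u^2 + 36u + 55

Repeated division with remainder:
  u^5 - 2u^4 - 49u^3 - 27u^2 + 600u + 1925 = (u^2 - 12u + 35)(u^3 + 10u^2 + 36u + 55) + (0)
The last nonzero remainder u^3 + 10u^2 + 36u + 55 is already monic.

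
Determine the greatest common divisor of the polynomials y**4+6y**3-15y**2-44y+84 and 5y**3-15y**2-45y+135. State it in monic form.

y+3

Euclidean algorithm in ℚ[y]:
  y**4+6y**3-15y**2-44y+84 = ((1/5)y+9/5)(5y**3-15y**2-45y+135) + (21y**2+10y-159)
  5y**3-15y**2-45y+135 = ((5/21)y-365/441)(21y**2+10y-159) + ((500/441)y+500/147)
  21y**2+10y-159 = ((9261/500)y-23373/500)((500/441)y+500/147) + (0)
Last nonzero remainder: (500/441)y+500/147. Dividing through by 500/441 gives the monic gcd y+3.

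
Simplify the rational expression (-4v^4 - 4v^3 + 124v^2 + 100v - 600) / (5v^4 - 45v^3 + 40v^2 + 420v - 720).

By polynomial division,
  -4v^4 - 4v^3 + 124v^2 + 100v - 600 = (-4/5)(5v^4 - 45v^3 + 40v^2 + 420v - 720) + (-40v^3 + 156v^2 + 436v - 1176)
  5v^4 - 45v^3 + 40v^2 + 420v - 720 = (-(1/8)v + 51/80)(-40v^3 + 156v^2 + 436v - 1176) + (-(99/20)v^2 - (99/20)v + 297/10)
  -40v^3 + 156v^2 + 436v - 1176 = ((800/99)v - 3920/99)(-(99/20)v^2 - (99/20)v + 297/10) + (0)
Last nonzero remainder: -(99/20)v^2 - (99/20)v + 297/10. Dividing through by -99/20 gives the monic gcd v^2 + v - 6.
Cancel v^2 + v - 6 from numerator and denominator to get the reduced form.

(-4v^2 + 100)/(5v^2 - 50v + 120)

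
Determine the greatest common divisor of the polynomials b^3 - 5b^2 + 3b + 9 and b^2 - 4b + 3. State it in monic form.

Euclidean algorithm in ℚ[b]:
  b^3 - 5b^2 + 3b + 9 = (b - 1)(b^2 - 4b + 3) + (-4b + 12)
  b^2 - 4b + 3 = (-(1/4)b + 1/4)(-4b + 12) + (0)
Last nonzero remainder: -4b + 12. Dividing through by -4 gives the monic gcd b - 3.

b - 3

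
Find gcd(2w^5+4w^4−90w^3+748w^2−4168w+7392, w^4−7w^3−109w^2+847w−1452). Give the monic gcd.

w^3+4w^2−65w+132

Euclidean algorithm in ℚ[w]:
  2w^5+4w^4−90w^3+748w^2−4168w+7392 = (2w+18)(w^4−7w^3−109w^2+847w−1452) + (254w^3+1016w^2−16510w+33528)
  w^4−7w^3−109w^2+847w−1452 = ((1/254)w−11/254)(254w^3+1016w^2−16510w+33528) + (0)
Last nonzero remainder: 254w^3+1016w^2−16510w+33528. Dividing through by 254 gives the monic gcd w^3+4w^2−65w+132.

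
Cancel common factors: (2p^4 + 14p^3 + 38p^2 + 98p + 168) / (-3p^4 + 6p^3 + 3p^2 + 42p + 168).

Apply the Euclidean algorithm:
  2p^4 + 14p^3 + 38p^2 + 98p + 168 = (-2/3)(-3p^4 + 6p^3 + 3p^2 + 42p + 168) + (18p^3 + 40p^2 + 126p + 280)
  -3p^4 + 6p^3 + 3p^2 + 42p + 168 = (-(1/6)p + 19/27)(18p^3 + 40p^2 + 126p + 280) + (-(112/27)p^2 - 784/27)
  18p^3 + 40p^2 + 126p + 280 = (-(243/56)p - 135/14)(-(112/27)p^2 - 784/27) + (0)
Last nonzero remainder: -(112/27)p^2 - 784/27. Dividing through by -112/27 gives the monic gcd p^2 + 7.
Cancel p^2 + 7 from numerator and denominator to get the reduced form.

(-2p^2 - 14p - 24)/(3p^2 - 6p - 24)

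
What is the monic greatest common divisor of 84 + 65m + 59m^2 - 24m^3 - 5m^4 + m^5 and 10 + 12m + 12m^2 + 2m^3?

Euclidean algorithm in ℚ[m]:
  m^5 - 5m^4 - 24m^3 + 59m^2 + 65m + 84 = ((1/2)m^2 - (11/2)m + 18)(2m^3 + 12m^2 + 12m + 10) + (-96m^2 - 96m - 96)
  2m^3 + 12m^2 + 12m + 10 = (-(1/48)m - 5/48)(-96m^2 - 96m - 96) + (0)
Last nonzero remainder: -96m^2 - 96m - 96. Dividing through by -96 gives the monic gcd m^2 + m + 1.

1 + m + m^2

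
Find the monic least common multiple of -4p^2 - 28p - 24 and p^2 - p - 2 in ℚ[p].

p^3 + 5p^2 - 8p - 12

Repeated division with remainder:
  -4p^2 - 28p - 24 = (-4)(p^2 - p - 2) + (-32p - 32)
  p^2 - p - 2 = (-(1/32)p + 1/16)(-32p - 32) + (0)
Last nonzero remainder: -32p - 32. Dividing through by -32 gives the monic gcd p + 1.
Then lcm(f, g) = f·g / gcd(f, g); expanding and making the result monic gives the answer.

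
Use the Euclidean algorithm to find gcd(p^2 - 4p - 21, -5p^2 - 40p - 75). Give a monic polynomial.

p + 3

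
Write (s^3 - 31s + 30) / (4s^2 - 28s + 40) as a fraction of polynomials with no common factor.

(s^2 + 5s - 6)/(4s - 8)

Apply the Euclidean algorithm:
  s^3 - 31s + 30 = ((1/4)s + 7/4)(4s^2 - 28s + 40) + (8s - 40)
  4s^2 - 28s + 40 = ((1/2)s - 1)(8s - 40) + (0)
Last nonzero remainder: 8s - 40. Dividing through by 8 gives the monic gcd s - 5.
Cancel s - 5 from numerator and denominator to get the reduced form.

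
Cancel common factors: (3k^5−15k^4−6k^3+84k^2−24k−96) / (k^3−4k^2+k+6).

Repeated division with remainder:
  3k^5−15k^4−6k^3+84k^2−24k−96 = (3k^2−3k−21)(k^3−4k^2+k+6) + (−15k^2+15k+30)
  k^3−4k^2+k+6 = (−(1/15)k+1/5)(−15k^2+15k+30) + (0)
Last nonzero remainder: −15k^2+15k+30. Dividing through by −15 gives the monic gcd k^2−k−2.
Cancel k^2−k−2 from numerator and denominator to get the reduced form.

(3k^3−12k^2−12k+48)/(k−3)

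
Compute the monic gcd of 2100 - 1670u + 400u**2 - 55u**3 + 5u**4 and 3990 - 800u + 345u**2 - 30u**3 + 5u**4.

42 - 4u + u**2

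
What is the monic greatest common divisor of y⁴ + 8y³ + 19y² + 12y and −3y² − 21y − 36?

Euclidean algorithm in ℚ[y]:
  y⁴ + 8y³ + 19y² + 12y = (−(1/3)y² − (1/3)y)(−3y² − 21y − 36) + (0)
Last nonzero remainder: −3y² − 21y − 36. Dividing through by −3 gives the monic gcd y² + 7y + 12.

y² + 7y + 12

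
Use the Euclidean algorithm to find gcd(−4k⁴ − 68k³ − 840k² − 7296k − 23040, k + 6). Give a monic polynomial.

Apply the Euclidean algorithm:
  −4k⁴ − 68k³ − 840k² − 7296k − 23040 = (−4k³ − 44k² − 576k − 3840)(k + 6) + (0)
The last nonzero remainder k + 6 is already monic.

k + 6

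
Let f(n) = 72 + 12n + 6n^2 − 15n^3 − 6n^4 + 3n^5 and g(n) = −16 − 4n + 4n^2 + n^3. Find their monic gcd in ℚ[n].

Apply the Euclidean algorithm:
  3n^5 − 6n^4 − 15n^3 + 6n^2 + 12n + 72 = (3n^2 − 18n + 69)(n^3 + 4n^2 − 4n − 16) + (−294n^2 + 1176)
  n^3 + 4n^2 − 4n − 16 = (−(1/294)n − 2/147)(−294n^2 + 1176) + (0)
Last nonzero remainder: −294n^2 + 1176. Dividing through by −294 gives the monic gcd n^2 − 4.

−4 + n^2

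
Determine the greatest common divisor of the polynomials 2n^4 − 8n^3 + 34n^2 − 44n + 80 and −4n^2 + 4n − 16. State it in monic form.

n^2 − n + 4

By polynomial division,
  2n^4 − 8n^3 + 34n^2 − 44n + 80 = (−(1/2)n^2 + (3/2)n − 5)(−4n^2 + 4n − 16) + (0)
Last nonzero remainder: −4n^2 + 4n − 16. Dividing through by −4 gives the monic gcd n^2 − n + 4.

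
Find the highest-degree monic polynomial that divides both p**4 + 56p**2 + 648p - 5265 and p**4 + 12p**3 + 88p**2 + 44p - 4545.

p**2 + 4p - 45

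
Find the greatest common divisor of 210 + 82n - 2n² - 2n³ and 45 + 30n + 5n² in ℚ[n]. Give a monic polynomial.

Euclidean algorithm in ℚ[n]:
  -2n³ - 2n² + 82n + 210 = (-(2/5)n + 2)(5n² + 30n + 45) + (40n + 120)
  5n² + 30n + 45 = ((1/8)n + 3/8)(40n + 120) + (0)
Last nonzero remainder: 40n + 120. Dividing through by 40 gives the monic gcd n + 3.

3 + n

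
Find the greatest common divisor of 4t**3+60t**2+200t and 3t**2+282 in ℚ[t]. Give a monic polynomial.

Repeated division with remainder:
  4t**3+60t**2+200t = ((4/3)t+20)(3t**2+282) + (-176t-5640)
  3t**2+282 = (-(3/176)t+2115/3872)(-176t-5640) + (1627563/484)
  -176t-5640 = (-(85184/1627563)t-19360/11543)(1627563/484) + (0)
The last nonzero remainder is the constant 1627563/484, so the polynomials are coprime and gcd = 1.

1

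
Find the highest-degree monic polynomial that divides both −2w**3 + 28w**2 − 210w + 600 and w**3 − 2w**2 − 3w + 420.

Repeated division with remainder:
  −2w**3 + 28w**2 − 210w + 600 = (−2)(w**3 − 2w**2 − 3w + 420) + (24w**2 − 216w + 1440)
  w**3 − 2w**2 − 3w + 420 = ((1/24)w + 7/24)(24w**2 − 216w + 1440) + (0)
Last nonzero remainder: 24w**2 − 216w + 1440. Dividing through by 24 gives the monic gcd w**2 − 9w + 60.

w**2 − 9w + 60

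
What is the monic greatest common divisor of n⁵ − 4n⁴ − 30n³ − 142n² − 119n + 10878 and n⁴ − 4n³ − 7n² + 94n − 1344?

n² − n − 42

By polynomial division,
  n⁵ − 4n⁴ − 30n³ − 142n² − 119n + 10878 = (n)(n⁴ − 4n³ − 7n² + 94n − 1344) + (−23n³ − 236n² + 1225n + 10878)
  n⁴ − 4n³ − 7n² + 94n − 1344 = (−(1/23)n + 328/529)(−23n³ − 236n² + 1225n + 10878) + ((101880/529)n² − (101880/529)n − 4278960/529)
  −23n³ − 236n² + 1225n + 10878 = (−(12167/101880)n − 137011/101880)((101880/529)n² − (101880/529)n − 4278960/529) + (0)
Last nonzero remainder: (101880/529)n² − (101880/529)n − 4278960/529. Dividing through by 101880/529 gives the monic gcd n² − n − 42.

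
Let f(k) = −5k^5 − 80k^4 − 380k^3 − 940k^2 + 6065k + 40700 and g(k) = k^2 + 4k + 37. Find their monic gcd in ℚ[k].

k^2 + 4k + 37

By polynomial division,
  −5k^5 − 80k^4 − 380k^3 − 940k^2 + 6065k + 40700 = (−5k^3 − 60k^2 + 45k + 1100)(k^2 + 4k + 37) + (0)
The last nonzero remainder k^2 + 4k + 37 is already monic.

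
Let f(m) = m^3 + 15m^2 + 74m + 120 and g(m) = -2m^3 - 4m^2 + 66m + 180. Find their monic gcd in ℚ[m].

m + 5

By polynomial division,
  m^3 + 15m^2 + 74m + 120 = (-1/2)(-2m^3 - 4m^2 + 66m + 180) + (13m^2 + 107m + 210)
  -2m^3 - 4m^2 + 66m + 180 = (-(2/13)m + 162/169)(13m^2 + 107m + 210) + (-(720/169)m - 3600/169)
  13m^2 + 107m + 210 = (-(2197/720)m - 1183/120)(-(720/169)m - 3600/169) + (0)
Last nonzero remainder: -(720/169)m - 3600/169. Dividing through by -720/169 gives the monic gcd m + 5.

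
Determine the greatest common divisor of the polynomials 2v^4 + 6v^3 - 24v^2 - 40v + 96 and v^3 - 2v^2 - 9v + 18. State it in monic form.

v^2 + v - 6

By polynomial division,
  2v^4 + 6v^3 - 24v^2 - 40v + 96 = (2v + 10)(v^3 - 2v^2 - 9v + 18) + (14v^2 + 14v - 84)
  v^3 - 2v^2 - 9v + 18 = ((1/14)v - 3/14)(14v^2 + 14v - 84) + (0)
Last nonzero remainder: 14v^2 + 14v - 84. Dividing through by 14 gives the monic gcd v^2 + v - 6.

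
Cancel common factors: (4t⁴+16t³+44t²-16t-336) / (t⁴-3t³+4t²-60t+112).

(4t+12)/(t-4)

Euclidean algorithm in ℚ[t]:
  4t⁴+16t³+44t²-16t-336 = (4)(t⁴-3t³+4t²-60t+112) + (28t³+28t²+224t-784)
  t⁴-3t³+4t²-60t+112 = ((1/28)t-1/7)(28t³+28t²+224t-784) + (0)
Last nonzero remainder: 28t³+28t²+224t-784. Dividing through by 28 gives the monic gcd t³+t²+8t-28.
Cancel t³+t²+8t-28 from numerator and denominator to get the reduced form.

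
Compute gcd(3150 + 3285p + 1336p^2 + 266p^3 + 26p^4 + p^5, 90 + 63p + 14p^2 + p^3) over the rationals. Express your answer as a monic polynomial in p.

90 + 63p + 14p^2 + p^3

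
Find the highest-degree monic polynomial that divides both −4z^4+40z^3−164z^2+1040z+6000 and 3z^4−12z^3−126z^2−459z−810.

Euclidean algorithm in ℚ[z]:
  −4z^4+40z^3−164z^2+1040z+6000 = (−4/3)(3z^4−12z^3−126z^2−459z−810) + (24z^3−332z^2+428z+4920)
  3z^4−12z^3−126z^2−459z−810 = ((1/8)z+59/48)(24z^3−332z^2+428z+4920) + ((2743/12)z^2−(19201/12)z−13715/2)
  24z^3−332z^2+428z+4920 = ((288/2743)z−1968/2743)((2743/12)z^2−(19201/12)z−13715/2) + (0)
Last nonzero remainder: (2743/12)z^2−(19201/12)z−13715/2. Dividing through by 2743/12 gives the monic gcd z^2−7z−30.

z^2−7z−30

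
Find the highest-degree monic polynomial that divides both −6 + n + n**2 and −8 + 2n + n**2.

−2 + n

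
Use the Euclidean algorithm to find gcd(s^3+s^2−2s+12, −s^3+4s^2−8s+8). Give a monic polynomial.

By polynomial division,
  s^3+s^2−2s+12 = (−1)(−s^3+4s^2−8s+8) + (5s^2−10s+20)
  −s^3+4s^2−8s+8 = (−(1/5)s+2/5)(5s^2−10s+20) + (0)
Last nonzero remainder: 5s^2−10s+20. Dividing through by 5 gives the monic gcd s^2−2s+4.

s^2−2s+4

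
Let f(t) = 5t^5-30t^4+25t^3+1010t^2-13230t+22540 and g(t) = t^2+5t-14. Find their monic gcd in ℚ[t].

By polynomial division,
  5t^5-30t^4+25t^3+1010t^2-13230t+22540 = (5t^3-55t^2+370t-1610)(t^2+5t-14) + (0)
The last nonzero remainder t^2+5t-14 is already monic.

t^2+5t-14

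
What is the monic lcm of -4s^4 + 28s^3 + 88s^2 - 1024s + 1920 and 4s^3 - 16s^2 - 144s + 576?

s^5 - 13s^4 + 20s^3 + 388s^2 - 2016s + 2880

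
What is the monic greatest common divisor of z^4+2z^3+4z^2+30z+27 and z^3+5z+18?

z^2−2z+9

By polynomial division,
  z^4+2z^3+4z^2+30z+27 = (z+2)(z^3+5z+18) + (−z^2+2z−9)
  z^3+5z+18 = (−z−2)(−z^2+2z−9) + (0)
Last nonzero remainder: −z^2+2z−9. Dividing through by −1 gives the monic gcd z^2−2z+9.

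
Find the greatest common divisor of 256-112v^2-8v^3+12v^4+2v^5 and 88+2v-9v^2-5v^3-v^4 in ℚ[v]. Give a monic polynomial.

Apply the Euclidean algorithm:
  2v^5+12v^4-8v^3-112v^2+256 = (-2v-2)(-v^4-5v^3-9v^2+2v+88) + (-36v^3-126v^2+180v+432)
  -v^4-5v^3-9v^2+2v+88 = ((1/36)v+1/24)(-36v^3-126v^2+180v+432) + (-(35/4)v^2-(35/2)v+70)
  -36v^3-126v^2+180v+432 = ((144/35)v+216/35)(-(35/4)v^2-(35/2)v+70) + (0)
Last nonzero remainder: -(35/4)v^2-(35/2)v+70. Dividing through by -35/4 gives the monic gcd v^2+2v-8.

-8+2v+v^2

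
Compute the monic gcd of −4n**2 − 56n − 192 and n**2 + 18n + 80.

n + 8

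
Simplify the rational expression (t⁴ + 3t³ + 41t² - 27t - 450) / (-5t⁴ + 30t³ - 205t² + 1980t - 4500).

(-t - 3)/(5t - 30)

Apply the Euclidean algorithm:
  t⁴ + 3t³ + 41t² - 27t - 450 = (-1/5)(-5t⁴ + 30t³ - 205t² + 1980t - 4500) + (9t³ + 369t - 1350)
  -5t⁴ + 30t³ - 205t² + 1980t - 4500 = (-(5/9)t + 10/3)(9t³ + 369t - 1350) + (0)
Last nonzero remainder: 9t³ + 369t - 1350. Dividing through by 9 gives the monic gcd t³ + 41t - 150.
Cancel t³ + 41t - 150 from numerator and denominator to get the reduced form.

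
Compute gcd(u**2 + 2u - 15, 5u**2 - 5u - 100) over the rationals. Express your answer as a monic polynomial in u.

1

Euclidean algorithm in ℚ[u]:
  u**2 + 2u - 15 = (1/5)(5u**2 - 5u - 100) + (3u + 5)
  5u**2 - 5u - 100 = ((5/3)u - 40/9)(3u + 5) + (-700/9)
  3u + 5 = (-(27/700)u - 9/140)(-700/9) + (0)
The last nonzero remainder is the constant -700/9, so the polynomials are coprime and gcd = 1.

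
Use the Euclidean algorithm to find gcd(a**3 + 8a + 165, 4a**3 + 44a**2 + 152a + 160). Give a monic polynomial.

Euclidean algorithm in ℚ[a]:
  a**3 + 8a + 165 = (1/4)(4a**3 + 44a**2 + 152a + 160) + (-11a**2 - 30a + 125)
  4a**3 + 44a**2 + 152a + 160 = (-(4/11)a - 364/121)(-11a**2 - 30a + 125) + ((12972/121)a + 64860/121)
  -11a**2 - 30a + 125 = (-(1331/12972)a + 3025/12972)((12972/121)a + 64860/121) + (0)
Last nonzero remainder: (12972/121)a + 64860/121. Dividing through by 12972/121 gives the monic gcd a + 5.

a + 5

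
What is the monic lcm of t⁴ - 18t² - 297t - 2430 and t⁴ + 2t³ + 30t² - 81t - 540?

t⁶ - t⁵ - 30t⁴ - 279t³ - 1917t² + 5994t + 29160

By polynomial division,
  t⁴ - 18t² - 297t - 2430 = (t⁴ + 2t³ + 30t² - 81t - 540) + (-2t³ - 48t² - 216t - 1890)
  t⁴ + 2t³ + 30t² - 81t - 540 = (-(1/2)t + 11)(-2t³ - 48t² - 216t - 1890) + (450t² + 1350t + 20250)
  -2t³ - 48t² - 216t - 1890 = (-(1/225)t - 7/75)(450t² + 1350t + 20250) + (0)
Last nonzero remainder: 450t² + 1350t + 20250. Dividing through by 450 gives the monic gcd t² + 3t + 45.
Then lcm(f, g) = f·g / gcd(f, g); expanding and making the result monic gives the answer.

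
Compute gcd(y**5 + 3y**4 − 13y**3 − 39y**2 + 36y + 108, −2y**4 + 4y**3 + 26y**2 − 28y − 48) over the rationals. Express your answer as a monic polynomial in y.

y**2 + y − 6

By polynomial division,
  y**5 + 3y**4 − 13y**3 − 39y**2 + 36y + 108 = (−(1/2)y − 5/2)(−2y**4 + 4y**3 + 26y**2 − 28y − 48) + (10y**3 + 12y**2 − 58y − 12)
  −2y**4 + 4y**3 + 26y**2 − 28y − 48 = (−(1/5)y + 16/25)(10y**3 + 12y**2 − 58y − 12) + ((168/25)y**2 + (168/25)y − 1008/25)
  10y**3 + 12y**2 − 58y − 12 = ((125/84)y + 25/84)((168/25)y**2 + (168/25)y − 1008/25) + (0)
Last nonzero remainder: (168/25)y**2 + (168/25)y − 1008/25. Dividing through by 168/25 gives the monic gcd y**2 + y − 6.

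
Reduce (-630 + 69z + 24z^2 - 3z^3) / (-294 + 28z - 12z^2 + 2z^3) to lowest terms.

(90 + 3z - 3z^2)/(42 + 2z + 2z^2)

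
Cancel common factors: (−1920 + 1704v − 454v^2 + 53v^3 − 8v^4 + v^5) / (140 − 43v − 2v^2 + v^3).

(−96 + 42v + v^2 + v^3)/(7 + v)

Euclidean algorithm in ℚ[v]:
  v^5 − 8v^4 + 53v^3 − 454v^2 + 1704v − 1920 = (v^2 − 6v + 84)(v^3 − 2v^2 − 43v + 140) + (−684v^2 + 6156v − 13680)
  v^3 − 2v^2 − 43v + 140 = (−(1/684)v − 7/684)(−684v^2 + 6156v − 13680) + (0)
Last nonzero remainder: −684v^2 + 6156v − 13680. Dividing through by −684 gives the monic gcd v^2 − 9v + 20.
Cancel v^2 − 9v + 20 from numerator and denominator to get the reduced form.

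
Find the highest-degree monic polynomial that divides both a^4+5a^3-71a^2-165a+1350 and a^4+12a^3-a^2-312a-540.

a^3+10a^2-21a-270

By polynomial division,
  a^4+5a^3-71a^2-165a+1350 = (a^4+12a^3-a^2-312a-540) + (-7a^3-70a^2+147a+1890)
  a^4+12a^3-a^2-312a-540 = (-(1/7)a-2/7)(-7a^3-70a^2+147a+1890) + (0)
Last nonzero remainder: -7a^3-70a^2+147a+1890. Dividing through by -7 gives the monic gcd a^3+10a^2-21a-270.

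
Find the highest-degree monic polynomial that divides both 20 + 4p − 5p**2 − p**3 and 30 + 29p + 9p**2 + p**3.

Repeated division with remainder:
  −p**3 − 5p**2 + 4p + 20 = (−1)(p**3 + 9p**2 + 29p + 30) + (4p**2 + 33p + 50)
  p**3 + 9p**2 + 29p + 30 = ((1/4)p + 3/16)(4p**2 + 33p + 50) + ((165/16)p + 165/8)
  4p**2 + 33p + 50 = ((64/165)p + 80/33)((165/16)p + 165/8) + (0)
Last nonzero remainder: (165/16)p + 165/8. Dividing through by 165/16 gives the monic gcd p + 2.

2 + p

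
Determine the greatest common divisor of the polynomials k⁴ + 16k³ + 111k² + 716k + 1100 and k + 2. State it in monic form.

k + 2

By polynomial division,
  k⁴ + 16k³ + 111k² + 716k + 1100 = (k³ + 14k² + 83k + 550)(k + 2) + (0)
The last nonzero remainder k + 2 is already monic.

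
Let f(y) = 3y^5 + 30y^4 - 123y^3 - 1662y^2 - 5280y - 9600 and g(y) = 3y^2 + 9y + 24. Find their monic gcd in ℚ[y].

y^2 + 3y + 8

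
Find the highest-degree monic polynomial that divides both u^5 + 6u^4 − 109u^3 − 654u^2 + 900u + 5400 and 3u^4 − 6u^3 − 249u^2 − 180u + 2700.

u^3 − 7u^2 − 48u + 180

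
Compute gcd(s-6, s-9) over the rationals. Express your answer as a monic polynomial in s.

Repeated division with remainder:
  s-6 = (s-9) + (3)
  s-9 = ((1/3)s-3)(3) + (0)
The last nonzero remainder is the constant 3, so the polynomials are coprime and gcd = 1.

1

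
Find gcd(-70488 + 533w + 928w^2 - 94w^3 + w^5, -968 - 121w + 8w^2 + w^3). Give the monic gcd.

88 + 19w + w^2

Euclidean algorithm in ℚ[w]:
  w^5 - 94w^3 + 928w^2 + 533w - 70488 = (w^2 - 8w + 91)(w^3 + 8w^2 - 121w - 968) + (200w^2 + 3800w + 17600)
  w^3 + 8w^2 - 121w - 968 = ((1/200)w - 11/200)(200w^2 + 3800w + 17600) + (0)
Last nonzero remainder: 200w^2 + 3800w + 17600. Dividing through by 200 gives the monic gcd w^2 + 19w + 88.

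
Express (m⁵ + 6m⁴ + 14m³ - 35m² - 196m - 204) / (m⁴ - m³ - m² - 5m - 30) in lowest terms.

Repeated division with remainder:
  m⁵ + 6m⁴ + 14m³ - 35m² - 196m - 204 = (m + 7)(m⁴ - m³ - m² - 5m - 30) + (22m³ - 23m² - 131m + 6)
  m⁴ - m³ - m² - 5m - 30 = ((1/22)m + 1/484)(22m³ - 23m² - 131m + 6) + ((2421/484)m² - (2421/484)m - 7263/242)
  22m³ - 23m² - 131m + 6 = ((10648/2421)m - 484/2421)((2421/484)m² - (2421/484)m - 7263/242) + (0)
Last nonzero remainder: (2421/484)m² - (2421/484)m - 7263/242. Dividing through by 2421/484 gives the monic gcd m² - m - 6.
Cancel m² - m - 6 from numerator and denominator to get the reduced form.

(m³ + 7m² + 27m + 34)/(m² + 5)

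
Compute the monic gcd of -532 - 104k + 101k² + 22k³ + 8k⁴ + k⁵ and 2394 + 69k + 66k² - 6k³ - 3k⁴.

133 + 26k + 8k² + k³

By polynomial division,
  k⁵ + 8k⁴ + 22k³ + 101k² - 104k - 532 = (-(1/3)k - 2)(-3k⁴ - 6k³ + 66k² + 69k + 2394) + (32k³ + 256k² + 832k + 4256)
  -3k⁴ - 6k³ + 66k² + 69k + 2394 = (-(3/32)k + 9/16)(32k³ + 256k² + 832k + 4256) + (0)
Last nonzero remainder: 32k³ + 256k² + 832k + 4256. Dividing through by 32 gives the monic gcd k³ + 8k² + 26k + 133.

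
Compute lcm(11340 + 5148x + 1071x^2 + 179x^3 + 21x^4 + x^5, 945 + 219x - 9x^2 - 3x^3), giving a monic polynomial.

-102060 - 34992x - 4491x^2 - 540x^3 - 10x^4 + 12x^5 + x^6

By polynomial division,
  x^5 + 21x^4 + 179x^3 + 1071x^2 + 5148x + 11340 = (-(1/3)x^2 - 6x - 66)(-3x^3 - 9x^2 + 219x + 945) + (2106x^2 + 25272x + 73710)
  -3x^3 - 9x^2 + 219x + 945 = (-(1/702)x + 1/78)(2106x^2 + 25272x + 73710) + (0)
Last nonzero remainder: 2106x^2 + 25272x + 73710. Dividing through by 2106 gives the monic gcd x^2 + 12x + 35.
Then lcm(f, g) = f·g / gcd(f, g); expanding and making the result monic gives the answer.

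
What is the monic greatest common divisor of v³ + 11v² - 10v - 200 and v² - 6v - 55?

Euclidean algorithm in ℚ[v]:
  v³ + 11v² - 10v - 200 = (v + 17)(v² - 6v - 55) + (147v + 735)
  v² - 6v - 55 = ((1/147)v - 11/147)(147v + 735) + (0)
Last nonzero remainder: 147v + 735. Dividing through by 147 gives the monic gcd v + 5.

v + 5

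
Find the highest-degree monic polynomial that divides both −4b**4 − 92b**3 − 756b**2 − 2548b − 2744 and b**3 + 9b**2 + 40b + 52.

Euclidean algorithm in ℚ[b]:
  −4b**4 − 92b**3 − 756b**2 − 2548b − 2744 = (−4b − 56)(b**3 + 9b**2 + 40b + 52) + (−92b**2 − 100b + 168)
  b**3 + 9b**2 + 40b + 52 = (−(1/92)b − 91/1058)(−92b**2 − 100b + 168) + ((17576/529)b + 35152/529)
  −92b**2 − 100b + 168 = (−(12167/4394)b + 11109/4394)((17576/529)b + 35152/529) + (0)
Last nonzero remainder: (17576/529)b + 35152/529. Dividing through by 17576/529 gives the monic gcd b + 2.

b + 2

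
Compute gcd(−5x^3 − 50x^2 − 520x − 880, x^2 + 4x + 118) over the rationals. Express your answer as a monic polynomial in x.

1

By polynomial division,
  −5x^3 − 50x^2 − 520x − 880 = (−5x − 30)(x^2 + 4x + 118) + (190x + 2660)
  x^2 + 4x + 118 = ((1/190)x − 1/19)(190x + 2660) + (258)
  190x + 2660 = ((95/129)x + 1330/129)(258) + (0)
The last nonzero remainder is the constant 258, so the polynomials are coprime and gcd = 1.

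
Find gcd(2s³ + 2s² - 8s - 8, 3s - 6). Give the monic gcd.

Apply the Euclidean algorithm:
  2s³ + 2s² - 8s - 8 = ((2/3)s² + 2s + 4/3)(3s - 6) + (0)
Last nonzero remainder: 3s - 6. Dividing through by 3 gives the monic gcd s - 2.

s - 2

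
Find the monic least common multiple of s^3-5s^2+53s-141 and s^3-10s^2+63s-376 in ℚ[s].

s^4-13s^3+93s^2-565s+1128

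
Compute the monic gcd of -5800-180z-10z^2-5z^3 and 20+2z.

Repeated division with remainder:
  -5z^3-10z^2-180z-5800 = (-(5/2)z^2+20z-290)(2z+20) + (0)
Last nonzero remainder: 2z+20. Dividing through by 2 gives the monic gcd z+10.

10+z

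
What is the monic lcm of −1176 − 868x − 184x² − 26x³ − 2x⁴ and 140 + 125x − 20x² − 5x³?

−2352 − 3500x − 1082x² + 106x³ + 49x⁴ + 10x⁵ + x⁶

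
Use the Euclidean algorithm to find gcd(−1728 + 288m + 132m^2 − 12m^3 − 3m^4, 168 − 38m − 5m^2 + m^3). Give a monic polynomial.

Euclidean algorithm in ℚ[m]:
  −3m^4 − 12m^3 + 132m^2 + 288m − 1728 = (−3m − 27)(m^3 − 5m^2 − 38m + 168) + (−117m^2 − 234m + 2808)
  m^3 − 5m^2 − 38m + 168 = (−(1/117)m + 7/117)(−117m^2 − 234m + 2808) + (0)
Last nonzero remainder: −117m^2 − 234m + 2808. Dividing through by −117 gives the monic gcd m^2 + 2m − 24.

−24 + 2m + m^2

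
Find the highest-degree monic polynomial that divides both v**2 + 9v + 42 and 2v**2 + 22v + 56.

By polynomial division,
  v**2 + 9v + 42 = (1/2)(2v**2 + 22v + 56) + (−2v + 14)
  2v**2 + 22v + 56 = (−v − 18)(−2v + 14) + (308)
  −2v + 14 = (−(1/154)v + 1/22)(308) + (0)
The last nonzero remainder is the constant 308, so the polynomials are coprime and gcd = 1.

1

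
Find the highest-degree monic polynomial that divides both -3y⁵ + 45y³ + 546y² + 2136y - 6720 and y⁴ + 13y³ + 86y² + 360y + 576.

y² + 4y + 32

By polynomial division,
  -3y⁵ + 45y³ + 546y² + 2136y - 6720 = (-3y + 39)(y⁴ + 13y³ + 86y² + 360y + 576) + (-204y³ - 1728y² - 10176y - 29184)
  y⁴ + 13y³ + 86y² + 360y + 576 = (-(1/204)y - 77/3468)(-204y³ - 1728y² - 10176y - 29184) + (-(650/289)y² - (2600/289)y - 20800/289)
  -204y³ - 1728y² - 10176y - 29184 = ((29478/325)y + 131784/325)(-(650/289)y² - (2600/289)y - 20800/289) + (0)
Last nonzero remainder: -(650/289)y² - (2600/289)y - 20800/289. Dividing through by -650/289 gives the monic gcd y² + 4y + 32.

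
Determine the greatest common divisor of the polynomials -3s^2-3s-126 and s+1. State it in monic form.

1

Apply the Euclidean algorithm:
  -3s^2-3s-126 = (-3s)(s+1) + (-126)
  s+1 = (-(1/126)s-1/126)(-126) + (0)
The last nonzero remainder is the constant -126, so the polynomials are coprime and gcd = 1.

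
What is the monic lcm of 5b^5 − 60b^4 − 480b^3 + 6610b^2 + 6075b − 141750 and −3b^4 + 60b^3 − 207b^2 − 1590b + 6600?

By polynomial division,
  5b^5 − 60b^4 − 480b^3 + 6610b^2 + 6075b − 141750 = (−(5/3)b − 40/3)(−3b^4 + 60b^3 − 207b^2 − 1590b + 6600) + (−25b^3 + 1200b^2 − 4125b − 53750)
  −3b^4 + 60b^3 − 207b^2 − 1590b + 6600 = ((3/25)b + 84/25)(−25b^3 + 1200b^2 − 4125b − 53750) + (−3744b^2 + 18720b + 187200)
  −25b^3 + 1200b^2 − 4125b − 53750 = ((25/3744)b − 1075/3744)(−3744b^2 + 18720b + 187200) + (0)
Last nonzero remainder: −3744b^2 + 18720b + 187200. Dividing through by −3744 gives the monic gcd b^2 − 5b − 50.
Then lcm(f, g) = f·g / gcd(f, g); expanding and making the result monic gives the answer.

b^7 − 27b^6 + 128b^5 + 2234b^4 − 22839b^3 + 11593b^2 + 478710b − 1247400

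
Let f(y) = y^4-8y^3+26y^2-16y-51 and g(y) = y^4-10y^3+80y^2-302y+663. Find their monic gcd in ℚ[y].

y^2-6y+17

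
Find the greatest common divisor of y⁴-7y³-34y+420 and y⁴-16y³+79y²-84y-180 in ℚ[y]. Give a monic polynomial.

y²-11y+30

Apply the Euclidean algorithm:
  y⁴-7y³-34y+420 = (y⁴-16y³+79y²-84y-180) + (9y³-79y²+50y+600)
  y⁴-16y³+79y²-84y-180 = ((1/9)y-65/81)(9y³-79y²+50y+600) + ((814/81)y²-(8954/81)y+8140/27)
  9y³-79y²+50y+600 = ((729/814)y+810/407)((814/81)y²-(8954/81)y+8140/27) + (0)
Last nonzero remainder: (814/81)y²-(8954/81)y+8140/27. Dividing through by 814/81 gives the monic gcd y²-11y+30.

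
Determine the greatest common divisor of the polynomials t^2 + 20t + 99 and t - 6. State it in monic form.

Repeated division with remainder:
  t^2 + 20t + 99 = (t + 26)(t - 6) + (255)
  t - 6 = ((1/255)t - 2/85)(255) + (0)
The last nonzero remainder is the constant 255, so the polynomials are coprime and gcd = 1.

1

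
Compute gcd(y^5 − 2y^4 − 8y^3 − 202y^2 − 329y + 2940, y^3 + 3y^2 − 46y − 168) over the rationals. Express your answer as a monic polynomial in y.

y^2 − 3y − 28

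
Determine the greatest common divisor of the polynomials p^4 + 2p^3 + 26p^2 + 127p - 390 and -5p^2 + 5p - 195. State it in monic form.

p^2 - p + 39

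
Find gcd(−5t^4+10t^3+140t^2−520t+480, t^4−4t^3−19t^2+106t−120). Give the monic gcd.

t^2−6t+8

By polynomial division,
  −5t^4+10t^3+140t^2−520t+480 = (−5)(t^4−4t^3−19t^2+106t−120) + (−10t^3+45t^2+10t−120)
  t^4−4t^3−19t^2+106t−120 = (−(1/10)t−1/20)(−10t^3+45t^2+10t−120) + (−(63/4)t^2+(189/2)t−126)
  −10t^3+45t^2+10t−120 = ((40/63)t+20/21)(−(63/4)t^2+(189/2)t−126) + (0)
Last nonzero remainder: −(63/4)t^2+(189/2)t−126. Dividing through by −63/4 gives the monic gcd t^2−6t+8.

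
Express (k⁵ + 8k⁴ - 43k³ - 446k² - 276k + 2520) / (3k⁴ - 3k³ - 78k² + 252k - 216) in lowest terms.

(k³ + 4k² - 47k - 210)/(3k² - 15k + 18)

Euclidean algorithm in ℚ[k]:
  k⁵ + 8k⁴ - 43k³ - 446k² - 276k + 2520 = ((1/3)k + 3)(3k⁴ - 3k³ - 78k² + 252k - 216) + (-8k³ - 296k² - 960k + 3168)
  3k⁴ - 3k³ - 78k² + 252k - 216 = (-(3/8)k + 57/4)(-8k³ - 296k² - 960k + 3168) + (3780k² + 15120k - 45360)
  -8k³ - 296k² - 960k + 3168 = (-(2/945)k - 22/315)(3780k² + 15120k - 45360) + (0)
Last nonzero remainder: 3780k² + 15120k - 45360. Dividing through by 3780 gives the monic gcd k² + 4k - 12.
Cancel k² + 4k - 12 from numerator and denominator to get the reduced form.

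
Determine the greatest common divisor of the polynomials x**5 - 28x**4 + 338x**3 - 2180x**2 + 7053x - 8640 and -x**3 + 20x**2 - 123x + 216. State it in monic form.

Euclidean algorithm in ℚ[x]:
  x**5 - 28x**4 + 338x**3 - 2180x**2 + 7053x - 8640 = (-x**2 + 8x - 55)(-x**3 + 20x**2 - 123x + 216) + (120x**2 - 1440x + 3240)
  -x**3 + 20x**2 - 123x + 216 = (-(1/120)x + 1/15)(120x**2 - 1440x + 3240) + (0)
Last nonzero remainder: 120x**2 - 1440x + 3240. Dividing through by 120 gives the monic gcd x**2 - 12x + 27.

x**2 - 12x + 27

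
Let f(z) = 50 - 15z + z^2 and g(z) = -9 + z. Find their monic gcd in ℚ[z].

1

Apply the Euclidean algorithm:
  z^2 - 15z + 50 = (z - 6)(z - 9) + (-4)
  z - 9 = (-(1/4)z + 9/4)(-4) + (0)
The last nonzero remainder is the constant -4, so the polynomials are coprime and gcd = 1.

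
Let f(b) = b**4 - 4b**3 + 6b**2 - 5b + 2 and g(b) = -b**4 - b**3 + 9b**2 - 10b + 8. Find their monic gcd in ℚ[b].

b**3 - 3b**2 + 3b - 2

Repeated division with remainder:
  b**4 - 4b**3 + 6b**2 - 5b + 2 = (-1)(-b**4 - b**3 + 9b**2 - 10b + 8) + (-5b**3 + 15b**2 - 15b + 10)
  -b**4 - b**3 + 9b**2 - 10b + 8 = ((1/5)b + 4/5)(-5b**3 + 15b**2 - 15b + 10) + (0)
Last nonzero remainder: -5b**3 + 15b**2 - 15b + 10. Dividing through by -5 gives the monic gcd b**3 - 3b**2 + 3b - 2.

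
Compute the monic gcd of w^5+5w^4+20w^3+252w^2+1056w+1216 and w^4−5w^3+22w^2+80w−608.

w^3−w^2+18w+152

Apply the Euclidean algorithm:
  w^5+5w^4+20w^3+252w^2+1056w+1216 = (w+10)(w^4−5w^3+22w^2+80w−608) + (48w^3−48w^2+864w+7296)
  w^4−5w^3+22w^2+80w−608 = ((1/48)w−1/12)(48w^3−48w^2+864w+7296) + (0)
Last nonzero remainder: 48w^3−48w^2+864w+7296. Dividing through by 48 gives the monic gcd w^3−w^2+18w+152.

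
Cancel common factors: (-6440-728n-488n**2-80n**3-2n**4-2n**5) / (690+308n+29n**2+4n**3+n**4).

(-28-2n**2)/(3+n)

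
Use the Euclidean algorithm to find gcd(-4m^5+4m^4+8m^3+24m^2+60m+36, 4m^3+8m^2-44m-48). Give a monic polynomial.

Euclidean algorithm in ℚ[m]:
  -4m^5+4m^4+8m^3+24m^2+60m+36 = (-m^2+3m-15)(4m^3+8m^2-44m-48) + (228m^2-456m-684)
  4m^3+8m^2-44m-48 = ((1/57)m+4/57)(228m^2-456m-684) + (0)
Last nonzero remainder: 228m^2-456m-684. Dividing through by 228 gives the monic gcd m^2-2m-3.

m^2-2m-3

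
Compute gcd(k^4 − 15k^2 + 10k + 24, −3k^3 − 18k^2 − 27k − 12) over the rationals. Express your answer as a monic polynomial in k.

k^2 + 5k + 4

Apply the Euclidean algorithm:
  k^4 − 15k^2 + 10k + 24 = (−(1/3)k + 2)(−3k^3 − 18k^2 − 27k − 12) + (12k^2 + 60k + 48)
  −3k^3 − 18k^2 − 27k − 12 = (−(1/4)k − 1/4)(12k^2 + 60k + 48) + (0)
Last nonzero remainder: 12k^2 + 60k + 48. Dividing through by 12 gives the monic gcd k^2 + 5k + 4.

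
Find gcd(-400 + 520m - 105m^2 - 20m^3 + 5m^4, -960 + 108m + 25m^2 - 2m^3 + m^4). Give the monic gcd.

Apply the Euclidean algorithm:
  5m^4 - 20m^3 - 105m^2 + 520m - 400 = (5)(m^4 - 2m^3 + 25m^2 + 108m - 960) + (-10m^3 - 230m^2 - 20m + 4400)
  m^4 - 2m^3 + 25m^2 + 108m - 960 = (-(1/10)m + 5/2)(-10m^3 - 230m^2 - 20m + 4400) + (598m^2 + 598m - 11960)
  -10m^3 - 230m^2 - 20m + 4400 = (-(5/299)m - 110/299)(598m^2 + 598m - 11960) + (0)
Last nonzero remainder: 598m^2 + 598m - 11960. Dividing through by 598 gives the monic gcd m^2 + m - 20.

-20 + m + m^2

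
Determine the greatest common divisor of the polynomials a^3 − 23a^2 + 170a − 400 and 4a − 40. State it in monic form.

Apply the Euclidean algorithm:
  a^3 − 23a^2 + 170a − 400 = ((1/4)a^2 − (13/4)a + 10)(4a − 40) + (0)
Last nonzero remainder: 4a − 40. Dividing through by 4 gives the monic gcd a − 10.

a − 10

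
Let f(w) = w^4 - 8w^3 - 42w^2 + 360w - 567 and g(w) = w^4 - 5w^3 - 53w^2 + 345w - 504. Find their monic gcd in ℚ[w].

w^2 - 6w + 9

By polynomial division,
  w^4 - 8w^3 - 42w^2 + 360w - 567 = (w^4 - 5w^3 - 53w^2 + 345w - 504) + (-3w^3 + 11w^2 + 15w - 63)
  w^4 - 5w^3 - 53w^2 + 345w - 504 = (-(1/3)w + 4/9)(-3w^3 + 11w^2 + 15w - 63) + (-(476/9)w^2 + (952/3)w - 476)
  -3w^3 + 11w^2 + 15w - 63 = ((27/476)w + 9/68)(-(476/9)w^2 + (952/3)w - 476) + (0)
Last nonzero remainder: -(476/9)w^2 + (952/3)w - 476. Dividing through by -476/9 gives the monic gcd w^2 - 6w + 9.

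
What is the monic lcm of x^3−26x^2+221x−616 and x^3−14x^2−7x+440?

x^4−21x^3+91x^2+489x−3080

Apply the Euclidean algorithm:
  x^3−26x^2+221x−616 = (x^3−14x^2−7x+440) + (−12x^2+228x−1056)
  x^3−14x^2−7x+440 = (−(1/12)x−5/12)(−12x^2+228x−1056) + (0)
Last nonzero remainder: −12x^2+228x−1056. Dividing through by −12 gives the monic gcd x^2−19x+88.
Then lcm(f, g) = f·g / gcd(f, g); expanding and making the result monic gives the answer.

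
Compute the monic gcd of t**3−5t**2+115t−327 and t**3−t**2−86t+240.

Repeated division with remainder:
  t**3−5t**2+115t−327 = (t**3−t**2−86t+240) + (−4t**2+201t−567)
  t**3−t**2−86t+240 = (−(1/4)t−197/16)(−4t**2+201t−567) + ((35953/16)t−107859/16)
  −4t**2+201t−567 = (−(64/35953)t+3024/35953)((35953/16)t−107859/16) + (0)
Last nonzero remainder: (35953/16)t−107859/16. Dividing through by 35953/16 gives the monic gcd t−3.

t−3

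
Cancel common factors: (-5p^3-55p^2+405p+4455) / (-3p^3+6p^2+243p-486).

(5p+55)/(3p-6)

Apply the Euclidean algorithm:
  -5p^3-55p^2+405p+4455 = (5/3)(-3p^3+6p^2+243p-486) + (-65p^2+5265)
  -3p^3+6p^2+243p-486 = ((3/65)p-6/65)(-65p^2+5265) + (0)
Last nonzero remainder: -65p^2+5265. Dividing through by -65 gives the monic gcd p^2-81.
Cancel p^2-81 from numerator and denominator to get the reduced form.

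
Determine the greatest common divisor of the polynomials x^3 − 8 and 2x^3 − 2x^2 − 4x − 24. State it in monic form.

x^2 + 2x + 4

By polynomial division,
  x^3 − 8 = (1/2)(2x^3 − 2x^2 − 4x − 24) + (x^2 + 2x + 4)
  2x^3 − 2x^2 − 4x − 24 = (2x − 6)(x^2 + 2x + 4) + (0)
The last nonzero remainder x^2 + 2x + 4 is already monic.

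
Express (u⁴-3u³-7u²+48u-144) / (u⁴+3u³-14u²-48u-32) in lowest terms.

Repeated division with remainder:
  u⁴-3u³-7u²+48u-144 = (u⁴+3u³-14u²-48u-32) + (-6u³+7u²+96u-112)
  u⁴+3u³-14u²-48u-32 = (-(1/6)u-25/36)(-6u³+7u²+96u-112) + ((247/36)u²-988/9)
  -6u³+7u²+96u-112 = (-(216/247)u+252/247)((247/36)u²-988/9) + (0)
Last nonzero remainder: (247/36)u²-988/9. Dividing through by 247/36 gives the monic gcd u²-16.
Cancel u²-16 from numerator and denominator to get the reduced form.

(u²-3u+9)/(u²+3u+2)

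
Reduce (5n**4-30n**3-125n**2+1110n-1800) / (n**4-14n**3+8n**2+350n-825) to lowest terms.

(5n**2+10n-120)/(n**2-6n-55)

Apply the Euclidean algorithm:
  5n**4-30n**3-125n**2+1110n-1800 = (5)(n**4-14n**3+8n**2+350n-825) + (40n**3-165n**2-640n+2325)
  n**4-14n**3+8n**2+350n-825 = ((1/40)n-79/320)(40n**3-165n**2-640n+2325) + (-(1071/64)n**2+(1071/8)n-16065/64)
  40n**3-165n**2-640n+2325 = (-(2560/1071)n-9920/1071)(-(1071/64)n**2+(1071/8)n-16065/64) + (0)
Last nonzero remainder: -(1071/64)n**2+(1071/8)n-16065/64. Dividing through by -1071/64 gives the monic gcd n**2-8n+15.
Cancel n**2-8n+15 from numerator and denominator to get the reduced form.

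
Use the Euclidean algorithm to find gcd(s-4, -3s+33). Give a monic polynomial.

1

Apply the Euclidean algorithm:
  s-4 = (-1/3)(-3s+33) + (7)
  -3s+33 = (-(3/7)s+33/7)(7) + (0)
The last nonzero remainder is the constant 7, so the polynomials are coprime and gcd = 1.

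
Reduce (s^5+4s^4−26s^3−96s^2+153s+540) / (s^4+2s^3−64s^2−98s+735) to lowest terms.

By polynomial division,
  s^5+4s^4−26s^3−96s^2+153s+540 = (s+2)(s^4+2s^3−64s^2−98s+735) + (34s^3+130s^2−386s−930)
  s^4+2s^3−64s^2−98s+735 = ((1/34)s−31/578)(34s^3+130s^2−386s−930) + (−(13200/289)s^2−(26400/289)s+198000/289)
  34s^3+130s^2−386s−930 = (−(4913/6600)s−8959/6600)(−(13200/289)s^2−(26400/289)s+198000/289) + (0)
Last nonzero remainder: −(13200/289)s^2−(26400/289)s+198000/289. Dividing through by −13200/289 gives the monic gcd s^2+2s−15.
Cancel s^2+2s−15 from numerator and denominator to get the reduced form.

(s^3+2s^2−15s−36)/(s^2−49)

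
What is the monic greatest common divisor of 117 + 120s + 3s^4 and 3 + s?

3 + s

Euclidean algorithm in ℚ[s]:
  3s^4 + 120s + 117 = (3s^3 - 9s^2 + 27s + 39)(s + 3) + (0)
The last nonzero remainder s + 3 is already monic.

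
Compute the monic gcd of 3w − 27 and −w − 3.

1

Apply the Euclidean algorithm:
  3w − 27 = (−3)(−w − 3) + (−36)
  −w − 3 = ((1/36)w + 1/12)(−36) + (0)
The last nonzero remainder is the constant −36, so the polynomials are coprime and gcd = 1.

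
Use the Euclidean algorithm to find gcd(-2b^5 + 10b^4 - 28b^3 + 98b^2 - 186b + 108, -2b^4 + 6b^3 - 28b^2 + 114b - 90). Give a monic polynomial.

b^2 - 4b + 3

By polynomial division,
  -2b^5 + 10b^4 - 28b^3 + 98b^2 - 186b + 108 = (b - 2)(-2b^4 + 6b^3 - 28b^2 + 114b - 90) + (12b^3 - 72b^2 + 132b - 72)
  -2b^4 + 6b^3 - 28b^2 + 114b - 90 = (-(1/6)b - 1/2)(12b^3 - 72b^2 + 132b - 72) + (-42b^2 + 168b - 126)
  12b^3 - 72b^2 + 132b - 72 = (-(2/7)b + 4/7)(-42b^2 + 168b - 126) + (0)
Last nonzero remainder: -42b^2 + 168b - 126. Dividing through by -42 gives the monic gcd b^2 - 4b + 3.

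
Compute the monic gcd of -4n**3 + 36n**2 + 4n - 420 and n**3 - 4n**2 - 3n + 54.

By polynomial division,
  -4n**3 + 36n**2 + 4n - 420 = (-4)(n**3 - 4n**2 - 3n + 54) + (20n**2 - 8n - 204)
  n**3 - 4n**2 - 3n + 54 = ((1/20)n - 9/50)(20n**2 - 8n - 204) + ((144/25)n + 432/25)
  20n**2 - 8n - 204 = ((125/36)n - 425/36)((144/25)n + 432/25) + (0)
Last nonzero remainder: (144/25)n + 432/25. Dividing through by 144/25 gives the monic gcd n + 3.

n + 3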